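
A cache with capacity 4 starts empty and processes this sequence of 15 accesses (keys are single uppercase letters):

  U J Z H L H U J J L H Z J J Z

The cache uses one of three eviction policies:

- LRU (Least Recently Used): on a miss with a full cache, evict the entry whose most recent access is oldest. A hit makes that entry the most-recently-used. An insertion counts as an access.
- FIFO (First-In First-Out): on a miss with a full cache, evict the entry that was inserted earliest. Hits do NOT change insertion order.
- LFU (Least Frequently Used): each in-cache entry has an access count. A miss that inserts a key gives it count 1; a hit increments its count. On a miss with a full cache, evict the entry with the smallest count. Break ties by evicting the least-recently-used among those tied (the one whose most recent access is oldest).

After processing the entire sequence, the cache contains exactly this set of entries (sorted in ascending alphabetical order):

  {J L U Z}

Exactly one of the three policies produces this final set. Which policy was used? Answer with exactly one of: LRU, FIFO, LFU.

Answer: FIFO

Derivation:
Simulating under each policy and comparing final sets:
  LRU: final set = {H J L Z} -> differs
  FIFO: final set = {J L U Z} -> MATCHES target
  LFU: final set = {H J L Z} -> differs
Only FIFO produces the target set.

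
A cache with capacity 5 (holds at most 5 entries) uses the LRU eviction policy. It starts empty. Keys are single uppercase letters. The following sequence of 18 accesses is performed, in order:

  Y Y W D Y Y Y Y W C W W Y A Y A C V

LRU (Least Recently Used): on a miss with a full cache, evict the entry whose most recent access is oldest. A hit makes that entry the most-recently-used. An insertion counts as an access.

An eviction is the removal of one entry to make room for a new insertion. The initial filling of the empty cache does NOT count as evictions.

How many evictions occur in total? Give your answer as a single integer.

LRU simulation (capacity=5):
  1. access Y: MISS. Cache (LRU->MRU): [Y]
  2. access Y: HIT. Cache (LRU->MRU): [Y]
  3. access W: MISS. Cache (LRU->MRU): [Y W]
  4. access D: MISS. Cache (LRU->MRU): [Y W D]
  5. access Y: HIT. Cache (LRU->MRU): [W D Y]
  6. access Y: HIT. Cache (LRU->MRU): [W D Y]
  7. access Y: HIT. Cache (LRU->MRU): [W D Y]
  8. access Y: HIT. Cache (LRU->MRU): [W D Y]
  9. access W: HIT. Cache (LRU->MRU): [D Y W]
  10. access C: MISS. Cache (LRU->MRU): [D Y W C]
  11. access W: HIT. Cache (LRU->MRU): [D Y C W]
  12. access W: HIT. Cache (LRU->MRU): [D Y C W]
  13. access Y: HIT. Cache (LRU->MRU): [D C W Y]
  14. access A: MISS. Cache (LRU->MRU): [D C W Y A]
  15. access Y: HIT. Cache (LRU->MRU): [D C W A Y]
  16. access A: HIT. Cache (LRU->MRU): [D C W Y A]
  17. access C: HIT. Cache (LRU->MRU): [D W Y A C]
  18. access V: MISS, evict D. Cache (LRU->MRU): [W Y A C V]
Total: 12 hits, 6 misses, 1 evictions

Answer: 1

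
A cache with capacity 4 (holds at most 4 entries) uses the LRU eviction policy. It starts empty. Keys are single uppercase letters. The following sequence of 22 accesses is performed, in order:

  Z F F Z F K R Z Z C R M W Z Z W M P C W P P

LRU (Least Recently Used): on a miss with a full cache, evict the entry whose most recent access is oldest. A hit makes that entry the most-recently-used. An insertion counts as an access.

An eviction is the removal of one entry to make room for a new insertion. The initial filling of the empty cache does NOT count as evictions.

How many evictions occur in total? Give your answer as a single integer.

Answer: 6

Derivation:
LRU simulation (capacity=4):
  1. access Z: MISS. Cache (LRU->MRU): [Z]
  2. access F: MISS. Cache (LRU->MRU): [Z F]
  3. access F: HIT. Cache (LRU->MRU): [Z F]
  4. access Z: HIT. Cache (LRU->MRU): [F Z]
  5. access F: HIT. Cache (LRU->MRU): [Z F]
  6. access K: MISS. Cache (LRU->MRU): [Z F K]
  7. access R: MISS. Cache (LRU->MRU): [Z F K R]
  8. access Z: HIT. Cache (LRU->MRU): [F K R Z]
  9. access Z: HIT. Cache (LRU->MRU): [F K R Z]
  10. access C: MISS, evict F. Cache (LRU->MRU): [K R Z C]
  11. access R: HIT. Cache (LRU->MRU): [K Z C R]
  12. access M: MISS, evict K. Cache (LRU->MRU): [Z C R M]
  13. access W: MISS, evict Z. Cache (LRU->MRU): [C R M W]
  14. access Z: MISS, evict C. Cache (LRU->MRU): [R M W Z]
  15. access Z: HIT. Cache (LRU->MRU): [R M W Z]
  16. access W: HIT. Cache (LRU->MRU): [R M Z W]
  17. access M: HIT. Cache (LRU->MRU): [R Z W M]
  18. access P: MISS, evict R. Cache (LRU->MRU): [Z W M P]
  19. access C: MISS, evict Z. Cache (LRU->MRU): [W M P C]
  20. access W: HIT. Cache (LRU->MRU): [M P C W]
  21. access P: HIT. Cache (LRU->MRU): [M C W P]
  22. access P: HIT. Cache (LRU->MRU): [M C W P]
Total: 12 hits, 10 misses, 6 evictions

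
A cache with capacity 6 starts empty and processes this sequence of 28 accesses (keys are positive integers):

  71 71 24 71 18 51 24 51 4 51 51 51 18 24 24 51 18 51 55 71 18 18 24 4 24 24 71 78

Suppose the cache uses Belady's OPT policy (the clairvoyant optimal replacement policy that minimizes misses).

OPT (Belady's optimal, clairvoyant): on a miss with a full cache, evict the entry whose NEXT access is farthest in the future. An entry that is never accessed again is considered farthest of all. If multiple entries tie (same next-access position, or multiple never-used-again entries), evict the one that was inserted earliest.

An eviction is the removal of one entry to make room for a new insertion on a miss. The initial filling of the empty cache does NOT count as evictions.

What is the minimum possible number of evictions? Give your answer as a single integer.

OPT (Belady) simulation (capacity=6):
  1. access 71: MISS. Cache: [71]
  2. access 71: HIT. Next use of 71: step 4. Cache: [71]
  3. access 24: MISS. Cache: [71 24]
  4. access 71: HIT. Next use of 71: step 20. Cache: [71 24]
  5. access 18: MISS. Cache: [71 24 18]
  6. access 51: MISS. Cache: [71 24 18 51]
  7. access 24: HIT. Next use of 24: step 14. Cache: [71 24 18 51]
  8. access 51: HIT. Next use of 51: step 10. Cache: [71 24 18 51]
  9. access 4: MISS. Cache: [71 24 18 51 4]
  10. access 51: HIT. Next use of 51: step 11. Cache: [71 24 18 51 4]
  11. access 51: HIT. Next use of 51: step 12. Cache: [71 24 18 51 4]
  12. access 51: HIT. Next use of 51: step 16. Cache: [71 24 18 51 4]
  13. access 18: HIT. Next use of 18: step 17. Cache: [71 24 18 51 4]
  14. access 24: HIT. Next use of 24: step 15. Cache: [71 24 18 51 4]
  15. access 24: HIT. Next use of 24: step 23. Cache: [71 24 18 51 4]
  16. access 51: HIT. Next use of 51: step 18. Cache: [71 24 18 51 4]
  17. access 18: HIT. Next use of 18: step 21. Cache: [71 24 18 51 4]
  18. access 51: HIT. Next use of 51: never. Cache: [71 24 18 51 4]
  19. access 55: MISS. Cache: [71 24 18 51 4 55]
  20. access 71: HIT. Next use of 71: step 27. Cache: [71 24 18 51 4 55]
  21. access 18: HIT. Next use of 18: step 22. Cache: [71 24 18 51 4 55]
  22. access 18: HIT. Next use of 18: never. Cache: [71 24 18 51 4 55]
  23. access 24: HIT. Next use of 24: step 25. Cache: [71 24 18 51 4 55]
  24. access 4: HIT. Next use of 4: never. Cache: [71 24 18 51 4 55]
  25. access 24: HIT. Next use of 24: step 26. Cache: [71 24 18 51 4 55]
  26. access 24: HIT. Next use of 24: never. Cache: [71 24 18 51 4 55]
  27. access 71: HIT. Next use of 71: never. Cache: [71 24 18 51 4 55]
  28. access 78: MISS, evict 71 (next use: never). Cache: [24 18 51 4 55 78]
Total: 21 hits, 7 misses, 1 evictions

Answer: 1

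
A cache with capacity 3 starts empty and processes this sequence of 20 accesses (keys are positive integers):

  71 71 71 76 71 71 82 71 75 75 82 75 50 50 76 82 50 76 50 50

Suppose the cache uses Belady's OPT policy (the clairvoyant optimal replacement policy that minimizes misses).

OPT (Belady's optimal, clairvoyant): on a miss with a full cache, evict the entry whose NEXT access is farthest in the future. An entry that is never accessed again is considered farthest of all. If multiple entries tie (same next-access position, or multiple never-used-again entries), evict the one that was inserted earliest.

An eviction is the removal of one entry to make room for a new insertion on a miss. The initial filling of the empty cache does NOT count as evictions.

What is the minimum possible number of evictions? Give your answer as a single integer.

OPT (Belady) simulation (capacity=3):
  1. access 71: MISS. Cache: [71]
  2. access 71: HIT. Next use of 71: step 3. Cache: [71]
  3. access 71: HIT. Next use of 71: step 5. Cache: [71]
  4. access 76: MISS. Cache: [71 76]
  5. access 71: HIT. Next use of 71: step 6. Cache: [71 76]
  6. access 71: HIT. Next use of 71: step 8. Cache: [71 76]
  7. access 82: MISS. Cache: [71 76 82]
  8. access 71: HIT. Next use of 71: never. Cache: [71 76 82]
  9. access 75: MISS, evict 71 (next use: never). Cache: [76 82 75]
  10. access 75: HIT. Next use of 75: step 12. Cache: [76 82 75]
  11. access 82: HIT. Next use of 82: step 16. Cache: [76 82 75]
  12. access 75: HIT. Next use of 75: never. Cache: [76 82 75]
  13. access 50: MISS, evict 75 (next use: never). Cache: [76 82 50]
  14. access 50: HIT. Next use of 50: step 17. Cache: [76 82 50]
  15. access 76: HIT. Next use of 76: step 18. Cache: [76 82 50]
  16. access 82: HIT. Next use of 82: never. Cache: [76 82 50]
  17. access 50: HIT. Next use of 50: step 19. Cache: [76 82 50]
  18. access 76: HIT. Next use of 76: never. Cache: [76 82 50]
  19. access 50: HIT. Next use of 50: step 20. Cache: [76 82 50]
  20. access 50: HIT. Next use of 50: never. Cache: [76 82 50]
Total: 15 hits, 5 misses, 2 evictions

Answer: 2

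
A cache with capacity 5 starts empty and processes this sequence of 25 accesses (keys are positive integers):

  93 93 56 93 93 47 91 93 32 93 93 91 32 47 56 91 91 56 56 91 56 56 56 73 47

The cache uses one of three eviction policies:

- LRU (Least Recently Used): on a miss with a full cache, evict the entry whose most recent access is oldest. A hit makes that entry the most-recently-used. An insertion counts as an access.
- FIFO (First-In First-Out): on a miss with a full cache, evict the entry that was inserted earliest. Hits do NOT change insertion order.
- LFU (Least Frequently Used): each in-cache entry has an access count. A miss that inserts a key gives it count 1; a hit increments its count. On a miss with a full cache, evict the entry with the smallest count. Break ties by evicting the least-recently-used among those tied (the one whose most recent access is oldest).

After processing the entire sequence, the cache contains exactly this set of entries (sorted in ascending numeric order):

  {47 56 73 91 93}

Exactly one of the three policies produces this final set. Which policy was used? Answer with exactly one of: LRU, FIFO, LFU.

Simulating under each policy and comparing final sets:
  LRU: final set = {32 47 56 73 91} -> differs
  FIFO: final set = {32 47 56 73 91} -> differs
  LFU: final set = {47 56 73 91 93} -> MATCHES target
Only LFU produces the target set.

Answer: LFU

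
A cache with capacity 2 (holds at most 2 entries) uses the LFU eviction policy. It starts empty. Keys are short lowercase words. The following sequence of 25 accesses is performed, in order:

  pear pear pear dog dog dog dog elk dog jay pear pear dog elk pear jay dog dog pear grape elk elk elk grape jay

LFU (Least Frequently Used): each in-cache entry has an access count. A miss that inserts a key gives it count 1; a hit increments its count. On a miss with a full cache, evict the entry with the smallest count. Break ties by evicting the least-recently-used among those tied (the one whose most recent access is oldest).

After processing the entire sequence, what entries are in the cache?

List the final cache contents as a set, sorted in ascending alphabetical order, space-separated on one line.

Answer: dog jay

Derivation:
LFU simulation (capacity=2):
  1. access pear: MISS. Cache: [pear(c=1)]
  2. access pear: HIT, count now 2. Cache: [pear(c=2)]
  3. access pear: HIT, count now 3. Cache: [pear(c=3)]
  4. access dog: MISS. Cache: [dog(c=1) pear(c=3)]
  5. access dog: HIT, count now 2. Cache: [dog(c=2) pear(c=3)]
  6. access dog: HIT, count now 3. Cache: [pear(c=3) dog(c=3)]
  7. access dog: HIT, count now 4. Cache: [pear(c=3) dog(c=4)]
  8. access elk: MISS, evict pear(c=3). Cache: [elk(c=1) dog(c=4)]
  9. access dog: HIT, count now 5. Cache: [elk(c=1) dog(c=5)]
  10. access jay: MISS, evict elk(c=1). Cache: [jay(c=1) dog(c=5)]
  11. access pear: MISS, evict jay(c=1). Cache: [pear(c=1) dog(c=5)]
  12. access pear: HIT, count now 2. Cache: [pear(c=2) dog(c=5)]
  13. access dog: HIT, count now 6. Cache: [pear(c=2) dog(c=6)]
  14. access elk: MISS, evict pear(c=2). Cache: [elk(c=1) dog(c=6)]
  15. access pear: MISS, evict elk(c=1). Cache: [pear(c=1) dog(c=6)]
  16. access jay: MISS, evict pear(c=1). Cache: [jay(c=1) dog(c=6)]
  17. access dog: HIT, count now 7. Cache: [jay(c=1) dog(c=7)]
  18. access dog: HIT, count now 8. Cache: [jay(c=1) dog(c=8)]
  19. access pear: MISS, evict jay(c=1). Cache: [pear(c=1) dog(c=8)]
  20. access grape: MISS, evict pear(c=1). Cache: [grape(c=1) dog(c=8)]
  21. access elk: MISS, evict grape(c=1). Cache: [elk(c=1) dog(c=8)]
  22. access elk: HIT, count now 2. Cache: [elk(c=2) dog(c=8)]
  23. access elk: HIT, count now 3. Cache: [elk(c=3) dog(c=8)]
  24. access grape: MISS, evict elk(c=3). Cache: [grape(c=1) dog(c=8)]
  25. access jay: MISS, evict grape(c=1). Cache: [jay(c=1) dog(c=8)]
Total: 12 hits, 13 misses, 11 evictions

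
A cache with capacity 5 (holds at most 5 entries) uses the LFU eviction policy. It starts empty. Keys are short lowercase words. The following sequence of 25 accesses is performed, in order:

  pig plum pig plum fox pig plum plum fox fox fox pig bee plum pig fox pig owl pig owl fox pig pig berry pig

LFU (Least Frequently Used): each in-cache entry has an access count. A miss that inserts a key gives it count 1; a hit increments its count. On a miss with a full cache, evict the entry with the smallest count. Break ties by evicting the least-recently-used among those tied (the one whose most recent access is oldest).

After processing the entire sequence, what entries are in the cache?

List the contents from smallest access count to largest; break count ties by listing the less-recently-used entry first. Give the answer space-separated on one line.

LFU simulation (capacity=5):
  1. access pig: MISS. Cache: [pig(c=1)]
  2. access plum: MISS. Cache: [pig(c=1) plum(c=1)]
  3. access pig: HIT, count now 2. Cache: [plum(c=1) pig(c=2)]
  4. access plum: HIT, count now 2. Cache: [pig(c=2) plum(c=2)]
  5. access fox: MISS. Cache: [fox(c=1) pig(c=2) plum(c=2)]
  6. access pig: HIT, count now 3. Cache: [fox(c=1) plum(c=2) pig(c=3)]
  7. access plum: HIT, count now 3. Cache: [fox(c=1) pig(c=3) plum(c=3)]
  8. access plum: HIT, count now 4. Cache: [fox(c=1) pig(c=3) plum(c=4)]
  9. access fox: HIT, count now 2. Cache: [fox(c=2) pig(c=3) plum(c=4)]
  10. access fox: HIT, count now 3. Cache: [pig(c=3) fox(c=3) plum(c=4)]
  11. access fox: HIT, count now 4. Cache: [pig(c=3) plum(c=4) fox(c=4)]
  12. access pig: HIT, count now 4. Cache: [plum(c=4) fox(c=4) pig(c=4)]
  13. access bee: MISS. Cache: [bee(c=1) plum(c=4) fox(c=4) pig(c=4)]
  14. access plum: HIT, count now 5. Cache: [bee(c=1) fox(c=4) pig(c=4) plum(c=5)]
  15. access pig: HIT, count now 5. Cache: [bee(c=1) fox(c=4) plum(c=5) pig(c=5)]
  16. access fox: HIT, count now 5. Cache: [bee(c=1) plum(c=5) pig(c=5) fox(c=5)]
  17. access pig: HIT, count now 6. Cache: [bee(c=1) plum(c=5) fox(c=5) pig(c=6)]
  18. access owl: MISS. Cache: [bee(c=1) owl(c=1) plum(c=5) fox(c=5) pig(c=6)]
  19. access pig: HIT, count now 7. Cache: [bee(c=1) owl(c=1) plum(c=5) fox(c=5) pig(c=7)]
  20. access owl: HIT, count now 2. Cache: [bee(c=1) owl(c=2) plum(c=5) fox(c=5) pig(c=7)]
  21. access fox: HIT, count now 6. Cache: [bee(c=1) owl(c=2) plum(c=5) fox(c=6) pig(c=7)]
  22. access pig: HIT, count now 8. Cache: [bee(c=1) owl(c=2) plum(c=5) fox(c=6) pig(c=8)]
  23. access pig: HIT, count now 9. Cache: [bee(c=1) owl(c=2) plum(c=5) fox(c=6) pig(c=9)]
  24. access berry: MISS, evict bee(c=1). Cache: [berry(c=1) owl(c=2) plum(c=5) fox(c=6) pig(c=9)]
  25. access pig: HIT, count now 10. Cache: [berry(c=1) owl(c=2) plum(c=5) fox(c=6) pig(c=10)]
Total: 19 hits, 6 misses, 1 evictions

Answer: berry owl plum fox pig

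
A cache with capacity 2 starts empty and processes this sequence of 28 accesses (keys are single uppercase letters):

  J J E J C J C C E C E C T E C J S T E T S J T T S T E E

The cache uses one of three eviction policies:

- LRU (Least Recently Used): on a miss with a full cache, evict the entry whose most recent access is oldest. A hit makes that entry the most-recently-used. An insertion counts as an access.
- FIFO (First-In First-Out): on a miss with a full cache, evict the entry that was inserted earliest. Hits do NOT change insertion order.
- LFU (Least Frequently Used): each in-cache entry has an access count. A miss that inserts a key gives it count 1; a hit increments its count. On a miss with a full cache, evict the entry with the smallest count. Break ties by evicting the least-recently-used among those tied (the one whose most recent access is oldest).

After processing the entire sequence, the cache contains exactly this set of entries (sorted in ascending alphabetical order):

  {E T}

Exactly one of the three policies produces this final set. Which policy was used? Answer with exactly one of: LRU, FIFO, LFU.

Simulating under each policy and comparing final sets:
  LRU: final set = {E T} -> MATCHES target
  FIFO: final set = {E S} -> differs
  LFU: final set = {E J} -> differs
Only LRU produces the target set.

Answer: LRU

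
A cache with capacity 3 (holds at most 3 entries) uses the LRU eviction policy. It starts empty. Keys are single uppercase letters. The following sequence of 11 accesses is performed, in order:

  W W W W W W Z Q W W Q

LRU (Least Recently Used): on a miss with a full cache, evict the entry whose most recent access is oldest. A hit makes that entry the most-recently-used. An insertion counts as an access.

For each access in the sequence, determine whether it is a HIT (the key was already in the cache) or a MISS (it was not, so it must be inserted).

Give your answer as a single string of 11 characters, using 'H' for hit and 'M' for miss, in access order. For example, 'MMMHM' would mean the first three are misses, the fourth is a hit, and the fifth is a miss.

Answer: MHHHHHMMHHH

Derivation:
LRU simulation (capacity=3):
  1. access W: MISS. Cache (LRU->MRU): [W]
  2. access W: HIT. Cache (LRU->MRU): [W]
  3. access W: HIT. Cache (LRU->MRU): [W]
  4. access W: HIT. Cache (LRU->MRU): [W]
  5. access W: HIT. Cache (LRU->MRU): [W]
  6. access W: HIT. Cache (LRU->MRU): [W]
  7. access Z: MISS. Cache (LRU->MRU): [W Z]
  8. access Q: MISS. Cache (LRU->MRU): [W Z Q]
  9. access W: HIT. Cache (LRU->MRU): [Z Q W]
  10. access W: HIT. Cache (LRU->MRU): [Z Q W]
  11. access Q: HIT. Cache (LRU->MRU): [Z W Q]
Total: 8 hits, 3 misses, 0 evictions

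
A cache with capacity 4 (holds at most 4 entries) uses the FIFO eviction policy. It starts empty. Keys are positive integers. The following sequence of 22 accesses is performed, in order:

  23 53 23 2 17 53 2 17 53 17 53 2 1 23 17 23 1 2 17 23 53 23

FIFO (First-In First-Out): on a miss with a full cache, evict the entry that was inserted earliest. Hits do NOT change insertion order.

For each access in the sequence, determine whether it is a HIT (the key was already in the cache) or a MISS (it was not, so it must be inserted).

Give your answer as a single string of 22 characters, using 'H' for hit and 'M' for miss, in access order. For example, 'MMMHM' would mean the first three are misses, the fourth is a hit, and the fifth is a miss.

FIFO simulation (capacity=4):
  1. access 23: MISS. Cache (old->new): [23]
  2. access 53: MISS. Cache (old->new): [23 53]
  3. access 23: HIT. Cache (old->new): [23 53]
  4. access 2: MISS. Cache (old->new): [23 53 2]
  5. access 17: MISS. Cache (old->new): [23 53 2 17]
  6. access 53: HIT. Cache (old->new): [23 53 2 17]
  7. access 2: HIT. Cache (old->new): [23 53 2 17]
  8. access 17: HIT. Cache (old->new): [23 53 2 17]
  9. access 53: HIT. Cache (old->new): [23 53 2 17]
  10. access 17: HIT. Cache (old->new): [23 53 2 17]
  11. access 53: HIT. Cache (old->new): [23 53 2 17]
  12. access 2: HIT. Cache (old->new): [23 53 2 17]
  13. access 1: MISS, evict 23. Cache (old->new): [53 2 17 1]
  14. access 23: MISS, evict 53. Cache (old->new): [2 17 1 23]
  15. access 17: HIT. Cache (old->new): [2 17 1 23]
  16. access 23: HIT. Cache (old->new): [2 17 1 23]
  17. access 1: HIT. Cache (old->new): [2 17 1 23]
  18. access 2: HIT. Cache (old->new): [2 17 1 23]
  19. access 17: HIT. Cache (old->new): [2 17 1 23]
  20. access 23: HIT. Cache (old->new): [2 17 1 23]
  21. access 53: MISS, evict 2. Cache (old->new): [17 1 23 53]
  22. access 23: HIT. Cache (old->new): [17 1 23 53]
Total: 15 hits, 7 misses, 3 evictions

Answer: MMHMMHHHHHHHMMHHHHHHMH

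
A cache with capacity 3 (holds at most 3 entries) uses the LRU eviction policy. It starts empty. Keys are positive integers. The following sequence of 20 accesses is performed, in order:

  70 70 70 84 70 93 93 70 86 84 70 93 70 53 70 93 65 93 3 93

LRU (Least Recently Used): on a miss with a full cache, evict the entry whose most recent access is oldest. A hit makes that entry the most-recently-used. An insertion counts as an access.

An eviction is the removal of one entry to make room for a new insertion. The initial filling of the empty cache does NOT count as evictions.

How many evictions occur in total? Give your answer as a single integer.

LRU simulation (capacity=3):
  1. access 70: MISS. Cache (LRU->MRU): [70]
  2. access 70: HIT. Cache (LRU->MRU): [70]
  3. access 70: HIT. Cache (LRU->MRU): [70]
  4. access 84: MISS. Cache (LRU->MRU): [70 84]
  5. access 70: HIT. Cache (LRU->MRU): [84 70]
  6. access 93: MISS. Cache (LRU->MRU): [84 70 93]
  7. access 93: HIT. Cache (LRU->MRU): [84 70 93]
  8. access 70: HIT. Cache (LRU->MRU): [84 93 70]
  9. access 86: MISS, evict 84. Cache (LRU->MRU): [93 70 86]
  10. access 84: MISS, evict 93. Cache (LRU->MRU): [70 86 84]
  11. access 70: HIT. Cache (LRU->MRU): [86 84 70]
  12. access 93: MISS, evict 86. Cache (LRU->MRU): [84 70 93]
  13. access 70: HIT. Cache (LRU->MRU): [84 93 70]
  14. access 53: MISS, evict 84. Cache (LRU->MRU): [93 70 53]
  15. access 70: HIT. Cache (LRU->MRU): [93 53 70]
  16. access 93: HIT. Cache (LRU->MRU): [53 70 93]
  17. access 65: MISS, evict 53. Cache (LRU->MRU): [70 93 65]
  18. access 93: HIT. Cache (LRU->MRU): [70 65 93]
  19. access 3: MISS, evict 70. Cache (LRU->MRU): [65 93 3]
  20. access 93: HIT. Cache (LRU->MRU): [65 3 93]
Total: 11 hits, 9 misses, 6 evictions

Answer: 6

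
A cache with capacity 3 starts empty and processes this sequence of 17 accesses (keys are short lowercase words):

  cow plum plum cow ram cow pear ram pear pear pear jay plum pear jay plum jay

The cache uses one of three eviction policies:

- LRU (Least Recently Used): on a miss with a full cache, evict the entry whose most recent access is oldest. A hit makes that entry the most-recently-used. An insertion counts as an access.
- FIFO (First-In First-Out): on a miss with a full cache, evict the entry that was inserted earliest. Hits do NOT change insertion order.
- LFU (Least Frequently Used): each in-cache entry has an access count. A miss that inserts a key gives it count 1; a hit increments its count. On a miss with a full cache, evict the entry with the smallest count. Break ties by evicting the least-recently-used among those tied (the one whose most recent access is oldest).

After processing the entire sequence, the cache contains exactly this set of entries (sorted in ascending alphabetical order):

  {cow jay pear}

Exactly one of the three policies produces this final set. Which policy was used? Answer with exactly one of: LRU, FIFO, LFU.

Simulating under each policy and comparing final sets:
  LRU: final set = {jay pear plum} -> differs
  FIFO: final set = {jay pear plum} -> differs
  LFU: final set = {cow jay pear} -> MATCHES target
Only LFU produces the target set.

Answer: LFU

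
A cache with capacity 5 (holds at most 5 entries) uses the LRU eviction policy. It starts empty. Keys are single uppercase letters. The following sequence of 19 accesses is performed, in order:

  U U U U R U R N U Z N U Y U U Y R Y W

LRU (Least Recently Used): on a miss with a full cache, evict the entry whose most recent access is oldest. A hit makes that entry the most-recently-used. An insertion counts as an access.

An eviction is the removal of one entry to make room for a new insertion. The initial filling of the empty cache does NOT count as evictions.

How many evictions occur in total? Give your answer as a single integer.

Answer: 1

Derivation:
LRU simulation (capacity=5):
  1. access U: MISS. Cache (LRU->MRU): [U]
  2. access U: HIT. Cache (LRU->MRU): [U]
  3. access U: HIT. Cache (LRU->MRU): [U]
  4. access U: HIT. Cache (LRU->MRU): [U]
  5. access R: MISS. Cache (LRU->MRU): [U R]
  6. access U: HIT. Cache (LRU->MRU): [R U]
  7. access R: HIT. Cache (LRU->MRU): [U R]
  8. access N: MISS. Cache (LRU->MRU): [U R N]
  9. access U: HIT. Cache (LRU->MRU): [R N U]
  10. access Z: MISS. Cache (LRU->MRU): [R N U Z]
  11. access N: HIT. Cache (LRU->MRU): [R U Z N]
  12. access U: HIT. Cache (LRU->MRU): [R Z N U]
  13. access Y: MISS. Cache (LRU->MRU): [R Z N U Y]
  14. access U: HIT. Cache (LRU->MRU): [R Z N Y U]
  15. access U: HIT. Cache (LRU->MRU): [R Z N Y U]
  16. access Y: HIT. Cache (LRU->MRU): [R Z N U Y]
  17. access R: HIT. Cache (LRU->MRU): [Z N U Y R]
  18. access Y: HIT. Cache (LRU->MRU): [Z N U R Y]
  19. access W: MISS, evict Z. Cache (LRU->MRU): [N U R Y W]
Total: 13 hits, 6 misses, 1 evictions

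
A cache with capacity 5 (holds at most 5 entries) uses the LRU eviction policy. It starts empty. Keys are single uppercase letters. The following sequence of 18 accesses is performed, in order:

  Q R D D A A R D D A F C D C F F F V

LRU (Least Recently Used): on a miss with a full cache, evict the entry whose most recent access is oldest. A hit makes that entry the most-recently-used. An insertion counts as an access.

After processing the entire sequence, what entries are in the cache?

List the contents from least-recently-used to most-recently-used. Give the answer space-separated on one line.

LRU simulation (capacity=5):
  1. access Q: MISS. Cache (LRU->MRU): [Q]
  2. access R: MISS. Cache (LRU->MRU): [Q R]
  3. access D: MISS. Cache (LRU->MRU): [Q R D]
  4. access D: HIT. Cache (LRU->MRU): [Q R D]
  5. access A: MISS. Cache (LRU->MRU): [Q R D A]
  6. access A: HIT. Cache (LRU->MRU): [Q R D A]
  7. access R: HIT. Cache (LRU->MRU): [Q D A R]
  8. access D: HIT. Cache (LRU->MRU): [Q A R D]
  9. access D: HIT. Cache (LRU->MRU): [Q A R D]
  10. access A: HIT. Cache (LRU->MRU): [Q R D A]
  11. access F: MISS. Cache (LRU->MRU): [Q R D A F]
  12. access C: MISS, evict Q. Cache (LRU->MRU): [R D A F C]
  13. access D: HIT. Cache (LRU->MRU): [R A F C D]
  14. access C: HIT. Cache (LRU->MRU): [R A F D C]
  15. access F: HIT. Cache (LRU->MRU): [R A D C F]
  16. access F: HIT. Cache (LRU->MRU): [R A D C F]
  17. access F: HIT. Cache (LRU->MRU): [R A D C F]
  18. access V: MISS, evict R. Cache (LRU->MRU): [A D C F V]
Total: 11 hits, 7 misses, 2 evictions

Answer: A D C F V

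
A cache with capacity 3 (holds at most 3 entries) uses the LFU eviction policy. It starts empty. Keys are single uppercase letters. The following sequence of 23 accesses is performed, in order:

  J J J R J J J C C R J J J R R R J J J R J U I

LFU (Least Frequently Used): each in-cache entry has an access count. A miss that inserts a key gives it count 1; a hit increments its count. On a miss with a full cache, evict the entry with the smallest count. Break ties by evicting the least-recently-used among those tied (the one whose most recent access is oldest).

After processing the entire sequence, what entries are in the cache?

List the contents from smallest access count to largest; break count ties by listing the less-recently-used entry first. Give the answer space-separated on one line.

Answer: I R J

Derivation:
LFU simulation (capacity=3):
  1. access J: MISS. Cache: [J(c=1)]
  2. access J: HIT, count now 2. Cache: [J(c=2)]
  3. access J: HIT, count now 3. Cache: [J(c=3)]
  4. access R: MISS. Cache: [R(c=1) J(c=3)]
  5. access J: HIT, count now 4. Cache: [R(c=1) J(c=4)]
  6. access J: HIT, count now 5. Cache: [R(c=1) J(c=5)]
  7. access J: HIT, count now 6. Cache: [R(c=1) J(c=6)]
  8. access C: MISS. Cache: [R(c=1) C(c=1) J(c=6)]
  9. access C: HIT, count now 2. Cache: [R(c=1) C(c=2) J(c=6)]
  10. access R: HIT, count now 2. Cache: [C(c=2) R(c=2) J(c=6)]
  11. access J: HIT, count now 7. Cache: [C(c=2) R(c=2) J(c=7)]
  12. access J: HIT, count now 8. Cache: [C(c=2) R(c=2) J(c=8)]
  13. access J: HIT, count now 9. Cache: [C(c=2) R(c=2) J(c=9)]
  14. access R: HIT, count now 3. Cache: [C(c=2) R(c=3) J(c=9)]
  15. access R: HIT, count now 4. Cache: [C(c=2) R(c=4) J(c=9)]
  16. access R: HIT, count now 5. Cache: [C(c=2) R(c=5) J(c=9)]
  17. access J: HIT, count now 10. Cache: [C(c=2) R(c=5) J(c=10)]
  18. access J: HIT, count now 11. Cache: [C(c=2) R(c=5) J(c=11)]
  19. access J: HIT, count now 12. Cache: [C(c=2) R(c=5) J(c=12)]
  20. access R: HIT, count now 6. Cache: [C(c=2) R(c=6) J(c=12)]
  21. access J: HIT, count now 13. Cache: [C(c=2) R(c=6) J(c=13)]
  22. access U: MISS, evict C(c=2). Cache: [U(c=1) R(c=6) J(c=13)]
  23. access I: MISS, evict U(c=1). Cache: [I(c=1) R(c=6) J(c=13)]
Total: 18 hits, 5 misses, 2 evictions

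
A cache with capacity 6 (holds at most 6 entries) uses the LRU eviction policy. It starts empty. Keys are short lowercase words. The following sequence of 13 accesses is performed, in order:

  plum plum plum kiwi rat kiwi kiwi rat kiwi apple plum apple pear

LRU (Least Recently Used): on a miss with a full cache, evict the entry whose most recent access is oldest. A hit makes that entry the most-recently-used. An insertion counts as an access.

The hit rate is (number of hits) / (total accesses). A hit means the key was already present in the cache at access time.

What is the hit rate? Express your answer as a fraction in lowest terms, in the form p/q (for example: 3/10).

Answer: 8/13

Derivation:
LRU simulation (capacity=6):
  1. access plum: MISS. Cache (LRU->MRU): [plum]
  2. access plum: HIT. Cache (LRU->MRU): [plum]
  3. access plum: HIT. Cache (LRU->MRU): [plum]
  4. access kiwi: MISS. Cache (LRU->MRU): [plum kiwi]
  5. access rat: MISS. Cache (LRU->MRU): [plum kiwi rat]
  6. access kiwi: HIT. Cache (LRU->MRU): [plum rat kiwi]
  7. access kiwi: HIT. Cache (LRU->MRU): [plum rat kiwi]
  8. access rat: HIT. Cache (LRU->MRU): [plum kiwi rat]
  9. access kiwi: HIT. Cache (LRU->MRU): [plum rat kiwi]
  10. access apple: MISS. Cache (LRU->MRU): [plum rat kiwi apple]
  11. access plum: HIT. Cache (LRU->MRU): [rat kiwi apple plum]
  12. access apple: HIT. Cache (LRU->MRU): [rat kiwi plum apple]
  13. access pear: MISS. Cache (LRU->MRU): [rat kiwi plum apple pear]
Total: 8 hits, 5 misses, 0 evictions

Hit rate = 8/13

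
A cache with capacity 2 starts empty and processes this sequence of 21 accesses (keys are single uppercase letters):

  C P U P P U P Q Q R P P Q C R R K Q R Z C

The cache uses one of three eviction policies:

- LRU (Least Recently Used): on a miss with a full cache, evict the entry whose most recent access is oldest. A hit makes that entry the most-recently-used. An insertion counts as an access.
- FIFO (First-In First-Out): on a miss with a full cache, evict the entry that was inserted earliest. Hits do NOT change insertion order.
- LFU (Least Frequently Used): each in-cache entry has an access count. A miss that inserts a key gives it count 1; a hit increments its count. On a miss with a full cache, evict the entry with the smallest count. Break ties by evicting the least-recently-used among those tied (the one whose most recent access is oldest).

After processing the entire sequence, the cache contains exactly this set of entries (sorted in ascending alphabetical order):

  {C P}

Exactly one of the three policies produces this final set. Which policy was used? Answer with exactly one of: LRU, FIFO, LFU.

Simulating under each policy and comparing final sets:
  LRU: final set = {C Z} -> differs
  FIFO: final set = {C Z} -> differs
  LFU: final set = {C P} -> MATCHES target
Only LFU produces the target set.

Answer: LFU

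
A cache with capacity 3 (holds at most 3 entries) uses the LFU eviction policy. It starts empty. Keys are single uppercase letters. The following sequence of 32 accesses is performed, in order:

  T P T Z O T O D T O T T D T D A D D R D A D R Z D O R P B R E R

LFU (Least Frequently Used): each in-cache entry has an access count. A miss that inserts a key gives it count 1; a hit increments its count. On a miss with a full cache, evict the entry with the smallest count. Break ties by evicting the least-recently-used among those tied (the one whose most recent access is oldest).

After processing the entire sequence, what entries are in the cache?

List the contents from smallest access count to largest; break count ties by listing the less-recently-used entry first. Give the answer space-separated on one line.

Answer: R T D

Derivation:
LFU simulation (capacity=3):
  1. access T: MISS. Cache: [T(c=1)]
  2. access P: MISS. Cache: [T(c=1) P(c=1)]
  3. access T: HIT, count now 2. Cache: [P(c=1) T(c=2)]
  4. access Z: MISS. Cache: [P(c=1) Z(c=1) T(c=2)]
  5. access O: MISS, evict P(c=1). Cache: [Z(c=1) O(c=1) T(c=2)]
  6. access T: HIT, count now 3. Cache: [Z(c=1) O(c=1) T(c=3)]
  7. access O: HIT, count now 2. Cache: [Z(c=1) O(c=2) T(c=3)]
  8. access D: MISS, evict Z(c=1). Cache: [D(c=1) O(c=2) T(c=3)]
  9. access T: HIT, count now 4. Cache: [D(c=1) O(c=2) T(c=4)]
  10. access O: HIT, count now 3. Cache: [D(c=1) O(c=3) T(c=4)]
  11. access T: HIT, count now 5. Cache: [D(c=1) O(c=3) T(c=5)]
  12. access T: HIT, count now 6. Cache: [D(c=1) O(c=3) T(c=6)]
  13. access D: HIT, count now 2. Cache: [D(c=2) O(c=3) T(c=6)]
  14. access T: HIT, count now 7. Cache: [D(c=2) O(c=3) T(c=7)]
  15. access D: HIT, count now 3. Cache: [O(c=3) D(c=3) T(c=7)]
  16. access A: MISS, evict O(c=3). Cache: [A(c=1) D(c=3) T(c=7)]
  17. access D: HIT, count now 4. Cache: [A(c=1) D(c=4) T(c=7)]
  18. access D: HIT, count now 5. Cache: [A(c=1) D(c=5) T(c=7)]
  19. access R: MISS, evict A(c=1). Cache: [R(c=1) D(c=5) T(c=7)]
  20. access D: HIT, count now 6. Cache: [R(c=1) D(c=6) T(c=7)]
  21. access A: MISS, evict R(c=1). Cache: [A(c=1) D(c=6) T(c=7)]
  22. access D: HIT, count now 7. Cache: [A(c=1) T(c=7) D(c=7)]
  23. access R: MISS, evict A(c=1). Cache: [R(c=1) T(c=7) D(c=7)]
  24. access Z: MISS, evict R(c=1). Cache: [Z(c=1) T(c=7) D(c=7)]
  25. access D: HIT, count now 8. Cache: [Z(c=1) T(c=7) D(c=8)]
  26. access O: MISS, evict Z(c=1). Cache: [O(c=1) T(c=7) D(c=8)]
  27. access R: MISS, evict O(c=1). Cache: [R(c=1) T(c=7) D(c=8)]
  28. access P: MISS, evict R(c=1). Cache: [P(c=1) T(c=7) D(c=8)]
  29. access B: MISS, evict P(c=1). Cache: [B(c=1) T(c=7) D(c=8)]
  30. access R: MISS, evict B(c=1). Cache: [R(c=1) T(c=7) D(c=8)]
  31. access E: MISS, evict R(c=1). Cache: [E(c=1) T(c=7) D(c=8)]
  32. access R: MISS, evict E(c=1). Cache: [R(c=1) T(c=7) D(c=8)]
Total: 15 hits, 17 misses, 14 evictions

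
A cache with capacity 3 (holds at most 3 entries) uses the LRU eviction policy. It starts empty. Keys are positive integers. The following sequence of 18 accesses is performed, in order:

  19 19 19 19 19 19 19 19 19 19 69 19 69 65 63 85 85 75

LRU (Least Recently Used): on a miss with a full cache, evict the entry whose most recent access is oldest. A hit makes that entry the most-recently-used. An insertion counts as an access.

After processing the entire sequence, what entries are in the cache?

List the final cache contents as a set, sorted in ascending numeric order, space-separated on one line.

LRU simulation (capacity=3):
  1. access 19: MISS. Cache (LRU->MRU): [19]
  2. access 19: HIT. Cache (LRU->MRU): [19]
  3. access 19: HIT. Cache (LRU->MRU): [19]
  4. access 19: HIT. Cache (LRU->MRU): [19]
  5. access 19: HIT. Cache (LRU->MRU): [19]
  6. access 19: HIT. Cache (LRU->MRU): [19]
  7. access 19: HIT. Cache (LRU->MRU): [19]
  8. access 19: HIT. Cache (LRU->MRU): [19]
  9. access 19: HIT. Cache (LRU->MRU): [19]
  10. access 19: HIT. Cache (LRU->MRU): [19]
  11. access 69: MISS. Cache (LRU->MRU): [19 69]
  12. access 19: HIT. Cache (LRU->MRU): [69 19]
  13. access 69: HIT. Cache (LRU->MRU): [19 69]
  14. access 65: MISS. Cache (LRU->MRU): [19 69 65]
  15. access 63: MISS, evict 19. Cache (LRU->MRU): [69 65 63]
  16. access 85: MISS, evict 69. Cache (LRU->MRU): [65 63 85]
  17. access 85: HIT. Cache (LRU->MRU): [65 63 85]
  18. access 75: MISS, evict 65. Cache (LRU->MRU): [63 85 75]
Total: 12 hits, 6 misses, 3 evictions

Answer: 63 75 85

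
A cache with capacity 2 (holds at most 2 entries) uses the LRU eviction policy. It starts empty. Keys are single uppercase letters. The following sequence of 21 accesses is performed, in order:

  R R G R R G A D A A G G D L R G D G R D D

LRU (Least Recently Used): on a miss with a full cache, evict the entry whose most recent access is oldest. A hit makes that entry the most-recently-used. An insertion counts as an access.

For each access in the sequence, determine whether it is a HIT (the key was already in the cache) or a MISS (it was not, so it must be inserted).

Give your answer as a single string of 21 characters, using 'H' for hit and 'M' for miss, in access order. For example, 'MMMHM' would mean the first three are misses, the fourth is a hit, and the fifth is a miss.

LRU simulation (capacity=2):
  1. access R: MISS. Cache (LRU->MRU): [R]
  2. access R: HIT. Cache (LRU->MRU): [R]
  3. access G: MISS. Cache (LRU->MRU): [R G]
  4. access R: HIT. Cache (LRU->MRU): [G R]
  5. access R: HIT. Cache (LRU->MRU): [G R]
  6. access G: HIT. Cache (LRU->MRU): [R G]
  7. access A: MISS, evict R. Cache (LRU->MRU): [G A]
  8. access D: MISS, evict G. Cache (LRU->MRU): [A D]
  9. access A: HIT. Cache (LRU->MRU): [D A]
  10. access A: HIT. Cache (LRU->MRU): [D A]
  11. access G: MISS, evict D. Cache (LRU->MRU): [A G]
  12. access G: HIT. Cache (LRU->MRU): [A G]
  13. access D: MISS, evict A. Cache (LRU->MRU): [G D]
  14. access L: MISS, evict G. Cache (LRU->MRU): [D L]
  15. access R: MISS, evict D. Cache (LRU->MRU): [L R]
  16. access G: MISS, evict L. Cache (LRU->MRU): [R G]
  17. access D: MISS, evict R. Cache (LRU->MRU): [G D]
  18. access G: HIT. Cache (LRU->MRU): [D G]
  19. access R: MISS, evict D. Cache (LRU->MRU): [G R]
  20. access D: MISS, evict G. Cache (LRU->MRU): [R D]
  21. access D: HIT. Cache (LRU->MRU): [R D]
Total: 9 hits, 12 misses, 10 evictions

Answer: MHMHHHMMHHMHMMMMMHMMH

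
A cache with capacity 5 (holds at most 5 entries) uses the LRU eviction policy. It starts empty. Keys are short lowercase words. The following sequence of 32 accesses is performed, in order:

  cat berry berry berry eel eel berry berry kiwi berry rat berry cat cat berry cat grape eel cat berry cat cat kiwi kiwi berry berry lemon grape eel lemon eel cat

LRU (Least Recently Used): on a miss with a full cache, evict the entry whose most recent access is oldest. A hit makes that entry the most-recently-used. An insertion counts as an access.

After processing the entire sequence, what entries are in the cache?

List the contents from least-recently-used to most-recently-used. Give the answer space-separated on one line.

Answer: berry grape lemon eel cat

Derivation:
LRU simulation (capacity=5):
  1. access cat: MISS. Cache (LRU->MRU): [cat]
  2. access berry: MISS. Cache (LRU->MRU): [cat berry]
  3. access berry: HIT. Cache (LRU->MRU): [cat berry]
  4. access berry: HIT. Cache (LRU->MRU): [cat berry]
  5. access eel: MISS. Cache (LRU->MRU): [cat berry eel]
  6. access eel: HIT. Cache (LRU->MRU): [cat berry eel]
  7. access berry: HIT. Cache (LRU->MRU): [cat eel berry]
  8. access berry: HIT. Cache (LRU->MRU): [cat eel berry]
  9. access kiwi: MISS. Cache (LRU->MRU): [cat eel berry kiwi]
  10. access berry: HIT. Cache (LRU->MRU): [cat eel kiwi berry]
  11. access rat: MISS. Cache (LRU->MRU): [cat eel kiwi berry rat]
  12. access berry: HIT. Cache (LRU->MRU): [cat eel kiwi rat berry]
  13. access cat: HIT. Cache (LRU->MRU): [eel kiwi rat berry cat]
  14. access cat: HIT. Cache (LRU->MRU): [eel kiwi rat berry cat]
  15. access berry: HIT. Cache (LRU->MRU): [eel kiwi rat cat berry]
  16. access cat: HIT. Cache (LRU->MRU): [eel kiwi rat berry cat]
  17. access grape: MISS, evict eel. Cache (LRU->MRU): [kiwi rat berry cat grape]
  18. access eel: MISS, evict kiwi. Cache (LRU->MRU): [rat berry cat grape eel]
  19. access cat: HIT. Cache (LRU->MRU): [rat berry grape eel cat]
  20. access berry: HIT. Cache (LRU->MRU): [rat grape eel cat berry]
  21. access cat: HIT. Cache (LRU->MRU): [rat grape eel berry cat]
  22. access cat: HIT. Cache (LRU->MRU): [rat grape eel berry cat]
  23. access kiwi: MISS, evict rat. Cache (LRU->MRU): [grape eel berry cat kiwi]
  24. access kiwi: HIT. Cache (LRU->MRU): [grape eel berry cat kiwi]
  25. access berry: HIT. Cache (LRU->MRU): [grape eel cat kiwi berry]
  26. access berry: HIT. Cache (LRU->MRU): [grape eel cat kiwi berry]
  27. access lemon: MISS, evict grape. Cache (LRU->MRU): [eel cat kiwi berry lemon]
  28. access grape: MISS, evict eel. Cache (LRU->MRU): [cat kiwi berry lemon grape]
  29. access eel: MISS, evict cat. Cache (LRU->MRU): [kiwi berry lemon grape eel]
  30. access lemon: HIT. Cache (LRU->MRU): [kiwi berry grape eel lemon]
  31. access eel: HIT. Cache (LRU->MRU): [kiwi berry grape lemon eel]
  32. access cat: MISS, evict kiwi. Cache (LRU->MRU): [berry grape lemon eel cat]
Total: 20 hits, 12 misses, 7 evictions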